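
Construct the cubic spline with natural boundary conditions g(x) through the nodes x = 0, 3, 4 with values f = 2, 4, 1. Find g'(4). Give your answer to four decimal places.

-3.4583

Write M_i for g''(x_i). With h_i = 3, 1 and divided differences Δ_i = 2/3, -3, the continuity of g' gives the tridiagonal system
  3·M_0 + 8·M_1 + 1·M_2 = 6(Δ_1 - Δ_0) = -22
Natural end conditions: M_0 = M_2 = 0.
Hence M_0 = 0, M_1 = -11/4, M_2 = 0.
On [3, 4], g'(x) = b_1 + 2c_1·(x - 3) + 3d_1·(x - 3)² with b_1 = Δ_1 - h_1(2M_1 + M_2)/6 = -25/12, c_1 = M_1/2 = -11/8, d_1 = (M_2 - M_1)/(6h_1) = 11/24. So g'(4) = -83/24.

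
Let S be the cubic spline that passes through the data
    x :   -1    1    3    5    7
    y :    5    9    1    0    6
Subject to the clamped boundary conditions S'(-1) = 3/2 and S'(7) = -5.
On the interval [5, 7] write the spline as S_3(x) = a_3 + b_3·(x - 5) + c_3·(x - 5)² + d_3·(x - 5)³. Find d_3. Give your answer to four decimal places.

Put M_i = S'' at the i-th knot. Here h = (2, 2, 2, 2) and Δ = (2, -4, -1/2, 3), so the interior equations h_(i-1)·M_(i-1) + 2(h_(i-1)+h_i)·M_i + h_i·M_(i+1) = 6(Δ_i − Δ_(i-1)) read
  2·M_0 + 8·M_1 + 2·M_2 = 6(Δ_1 - Δ_0) = -36
  2·M_1 + 8·M_2 + 2·M_3 = 6(Δ_2 - Δ_1) = 21
  2·M_2 + 8·M_3 + 2·M_4 = 6(Δ_3 - Δ_2) = 21
Clamped end conditions give two more equations: 2h_0·M_0 + h_0·M_1 = 6(Δ_0 - S'(-1)) = 3 and h_3·M_3 + 2h_3·M_4 = 6(S'(7) - Δ_3) = -48.
Solving the tridiagonal system: M_0 = 107/28, M_1 = -43/7, M_2 = 11/4, M_3 = 79/14, M_4 = -415/28.
On [5, 7], with S_3(x) = a_3 + b_3·(x - 5) + c_3·(x - 5)² + d_3·(x - 5)³: c_3 = M_3/2 = 79/28, d_3 = (M_4 - M_3)/(6h_3) = -191/112, b_3 = Δ_3 - h_3(2M_3 + M_4)/6 = 117/28.

-1.7054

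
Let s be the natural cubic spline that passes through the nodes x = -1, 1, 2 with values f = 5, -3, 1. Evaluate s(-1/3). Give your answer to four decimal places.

Write M_i for s''(x_i). With h_i = 2, 1 and divided differences Δ_i = -4, 4, the continuity of s' gives the tridiagonal system
  2·M_0 + 6·M_1 + 1·M_2 = 6(Δ_1 - Δ_0) = 48
Natural end conditions: M_0 = M_2 = 0.
Hence M_0 = 0, M_1 = 8, M_2 = 0.
On [-1, 1], s(x) = 5 - 20/3·(x + 1) + 0·(x + 1)² + 2/3·(x + 1)³.
With (x + 1) = 2/3: s(-1/3) = 61/81.

0.7531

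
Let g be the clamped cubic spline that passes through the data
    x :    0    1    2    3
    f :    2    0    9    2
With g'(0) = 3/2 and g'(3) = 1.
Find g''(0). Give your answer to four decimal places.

-27.7333

Let M_i = g''(x_i). Step sizes h_i = 1, 1, 1; slopes of the chords Δ_i = (y_(i+1) - y_i)/h_i = -2, 9, -7.
  1·M_0 + 4·M_1 + 1·M_2 = 6(Δ_1 - Δ_0) = 66
  1·M_1 + 4·M_2 + 1·M_3 = 6(Δ_2 - Δ_1) = -96
Clamped end conditions give two more equations: 2h_0·M_0 + h_0·M_1 = 6(Δ_0 - g'(0)) = -21 and h_2·M_2 + 2h_2·M_3 = 6(g'(3) - Δ_2) = 48.
Solving: M_0 = -416/15, M_1 = 517/15, M_2 = -662/15, M_3 = 691/15.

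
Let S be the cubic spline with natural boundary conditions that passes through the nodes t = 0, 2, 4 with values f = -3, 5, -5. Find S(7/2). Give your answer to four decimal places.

-1.4453

With M_i denoting the second derivative at x_i, h_i = 2, 2, and Δ_i = (y_(i+1) − y_i)/h_i = 4, -5:
  2·M_0 + 8·M_1 + 2·M_2 = 6(Δ_1 - Δ_0) = -54
Natural end conditions: M_0 = M_2 = 0.
Solving the tridiagonal system: M_0 = 0, M_1 = -27/4, M_2 = 0.
On [2, 4], S(t) = 5 - 1/2·(t - 2) - 27/8·(t - 2)² + 9/16·(t - 2)³.
With (t - 2) = 3/2: S(7/2) = -185/128.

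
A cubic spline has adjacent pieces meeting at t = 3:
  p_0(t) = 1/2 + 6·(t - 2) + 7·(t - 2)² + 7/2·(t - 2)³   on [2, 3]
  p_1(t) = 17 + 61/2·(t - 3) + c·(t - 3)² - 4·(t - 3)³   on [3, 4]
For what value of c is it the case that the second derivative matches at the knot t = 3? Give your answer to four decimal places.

p_0''(t) = 14 + 21·(t - 2), so p_0''(3) = 35. On the right, p_1''(3) = 2c, so c = 35/2.

17.5000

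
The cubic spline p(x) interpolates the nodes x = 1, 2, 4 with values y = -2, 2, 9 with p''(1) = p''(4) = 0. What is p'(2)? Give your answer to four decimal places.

Put M_i = p'' at the i-th knot. Here h = (1, 2) and Δ = (4, 7/2), so the interior equations h_(i-1)·M_(i-1) + 2(h_(i-1)+h_i)·M_i + h_i·M_(i+1) = 6(Δ_i − Δ_(i-1)) read
  1·M_0 + 6·M_1 + 2·M_2 = 6(Δ_1 - Δ_0) = -3
Natural end conditions: M_0 = M_2 = 0.
Solving: M_0 = 0, M_1 = -1/2, M_2 = 0.
On [2, 4], p'(x) = b_1 + 2c_1·(x - 2) + 3d_1·(x - 2)² with b_1 = Δ_1 - h_1(2M_1 + M_2)/6 = 23/6, c_1 = M_1/2 = -1/4, d_1 = (M_2 - M_1)/(6h_1) = 1/24. So p'(2) = 23/6.

3.8333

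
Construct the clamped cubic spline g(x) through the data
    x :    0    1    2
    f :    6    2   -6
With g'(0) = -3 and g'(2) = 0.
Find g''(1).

-15

Let σ_i = g''(x_i). Step sizes h_i = 1, 1; slopes of the chords Δ_i = (y_(i+1) - y_i)/h_i = -4, -8.
  1·σ_0 + 4·σ_1 + 1·σ_2 = 6(Δ_1 - Δ_0) = -24
Clamped end conditions give two more equations: 2h_0·σ_0 + h_0·σ_1 = 6(Δ_0 - g'(0)) = -6 and h_1·σ_1 + 2h_1·σ_2 = 6(g'(2) - Δ_1) = 48.
Solving: σ_0 = 9/2, σ_1 = -15, σ_2 = 63/2.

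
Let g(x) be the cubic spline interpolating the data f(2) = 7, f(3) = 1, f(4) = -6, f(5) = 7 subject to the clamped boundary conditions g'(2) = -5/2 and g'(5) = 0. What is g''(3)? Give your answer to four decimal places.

-12.7333

Let M_i = g''(x_i). Step sizes h_i = 1, 1, 1; slopes of the chords Δ_i = (y_(i+1) - y_i)/h_i = -6, -7, 13.
  1·M_0 + 4·M_1 + 1·M_2 = 6(Δ_1 - Δ_0) = -6
  1·M_1 + 4·M_2 + 1·M_3 = 6(Δ_2 - Δ_1) = 120
Clamped end conditions give two more equations: 2h_0·M_0 + h_0·M_1 = 6(Δ_0 - g'(2)) = -21 and h_2·M_2 + 2h_2·M_3 = 6(g'(5) - Δ_2) = -78.
Forward elimination and back-substitution give M_0 = -62/15, M_1 = -191/15, M_2 = 736/15, M_3 = -953/15.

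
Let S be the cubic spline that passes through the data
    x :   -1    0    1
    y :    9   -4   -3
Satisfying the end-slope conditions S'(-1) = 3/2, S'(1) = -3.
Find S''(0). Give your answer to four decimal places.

Put M_i = S'' at the i-th knot. Here h = (1, 1) and Δ = (-13, 1), so the interior equations h_(i-1)·M_(i-1) + 2(h_(i-1)+h_i)·M_i + h_i·M_(i+1) = 6(Δ_i − Δ_(i-1)) read
  1·M_0 + 4·M_1 + 1·M_2 = 6(Δ_1 - Δ_0) = 84
Clamped end conditions give two more equations: 2h_0·M_0 + h_0·M_1 = 6(Δ_0 - S'(-1)) = -87 and h_1·M_1 + 2h_1·M_2 = 6(S'(1) - Δ_1) = -24.
Solving the tridiagonal system: M_0 = -267/4, M_1 = 93/2, M_2 = -141/4.

46.5000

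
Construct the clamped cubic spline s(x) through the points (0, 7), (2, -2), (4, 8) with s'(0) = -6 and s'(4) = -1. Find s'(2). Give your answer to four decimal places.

2.1250

With M_i denoting the second derivative at x_i, h_i = 2, 2, and Δ_i = (y_(i+1) − y_i)/h_i = -9/2, 5:
  2·M_0 + 8·M_1 + 2·M_2 = 6(Δ_1 - Δ_0) = 57
Clamped end conditions give two more equations: 2h_0·M_0 + h_0·M_1 = 6(Δ_0 - s'(0)) = 9 and h_1·M_1 + 2h_1·M_2 = 6(s'(4) - Δ_1) = -36.
Solving the tridiagonal system: M_0 = -29/8, M_1 = 47/4, M_2 = -119/8.
On [2, 4], s'(x) = b_1 + 2c_1·(x - 2) + 3d_1·(x - 2)² with b_1 = Δ_1 - h_1(2M_1 + M_2)/6 = 17/8, c_1 = M_1/2 = 47/8, d_1 = (M_2 - M_1)/(6h_1) = -71/32. So s'(2) = 17/8.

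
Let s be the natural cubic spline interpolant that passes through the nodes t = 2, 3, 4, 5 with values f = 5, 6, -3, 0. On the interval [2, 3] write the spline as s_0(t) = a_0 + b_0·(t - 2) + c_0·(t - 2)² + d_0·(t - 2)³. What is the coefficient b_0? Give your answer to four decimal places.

4.4667

Put M_i = s'' at the i-th knot. Here h = (1, 1, 1) and Δ = (1, -9, 3), so the interior equations h_(i-1)·M_(i-1) + 2(h_(i-1)+h_i)·M_i + h_i·M_(i+1) = 6(Δ_i − Δ_(i-1)) read
  1·M_0 + 4·M_1 + 1·M_2 = 6(Δ_1 - Δ_0) = -60
  1·M_1 + 4·M_2 + 1·M_3 = 6(Δ_2 - Δ_1) = 72
Natural end conditions: M_0 = M_3 = 0.
Forward elimination and back-substitution give M_0 = 0, M_1 = -104/5, M_2 = 116/5, M_3 = 0.
On [2, 3], with s_0(t) = a_0 + b_0·(t - 2) + c_0·(t - 2)² + d_0·(t - 2)³: c_0 = M_0/2 = 0, d_0 = (M_1 - M_0)/(6h_0) = -52/15, b_0 = Δ_0 - h_0(2M_0 + M_1)/6 = 67/15.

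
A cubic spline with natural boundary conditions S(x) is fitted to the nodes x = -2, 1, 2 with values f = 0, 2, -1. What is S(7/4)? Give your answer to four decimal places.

Write m_i for S''(x_i). With h_i = 3, 1 and divided differences Δ_i = 2/3, -3, the continuity of S' gives the tridiagonal system
  3·m_0 + 8·m_1 + 1·m_2 = 6(Δ_1 - Δ_0) = -22
Natural end conditions: m_0 = m_2 = 0.
Forward elimination and back-substitution give m_0 = 0, m_1 = -11/4, m_2 = 0.
On [1, 2], S(x) = 2 - 25/12·(x - 1) - 11/8·(x - 1)² + 11/24·(x - 1)³.
With (x - 1) = 3/4: S(7/4) = -73/512.

-0.1426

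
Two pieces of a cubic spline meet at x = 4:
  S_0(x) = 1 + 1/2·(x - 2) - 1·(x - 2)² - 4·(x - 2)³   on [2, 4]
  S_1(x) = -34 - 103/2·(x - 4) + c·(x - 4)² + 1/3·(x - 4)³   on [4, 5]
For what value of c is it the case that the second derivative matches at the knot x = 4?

-25

S_0''(x) = -2 - 24·(x - 2), so S_0''(4) = -50. On the right, S_1''(4) = 2c, so c = -25.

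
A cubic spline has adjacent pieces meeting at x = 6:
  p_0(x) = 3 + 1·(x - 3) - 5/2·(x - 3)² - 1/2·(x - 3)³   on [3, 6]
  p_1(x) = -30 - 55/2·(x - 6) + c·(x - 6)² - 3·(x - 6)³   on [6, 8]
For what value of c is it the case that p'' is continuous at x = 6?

p_0''(x) = -5 - 3·(x - 3), so p_0''(6) = -14. On the right, p_1''(6) = 2c, so c = -7.

-7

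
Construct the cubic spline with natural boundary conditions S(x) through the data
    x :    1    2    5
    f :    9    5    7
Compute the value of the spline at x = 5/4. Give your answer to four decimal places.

7.8633

Write M_i for S''(x_i). With h_i = 1, 3 and divided differences Δ_i = -4, 2/3, the continuity of S' gives the tridiagonal system
  1·M_0 + 8·M_1 + 3·M_2 = 6(Δ_1 - Δ_0) = 28
Natural end conditions: M_0 = M_2 = 0.
Solving the tridiagonal system: M_0 = 0, M_1 = 7/2, M_2 = 0.
On [1, 2], S(x) = 9 - 55/12·(x - 1) + 0·(x - 1)² + 7/12·(x - 1)³.
With (x - 1) = 1/4: S(5/4) = 2013/256.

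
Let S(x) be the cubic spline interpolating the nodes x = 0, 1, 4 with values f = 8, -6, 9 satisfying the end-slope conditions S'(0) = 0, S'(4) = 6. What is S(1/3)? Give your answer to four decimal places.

Write M_i for S''(x_i). With h_i = 1, 3 and divided differences Δ_i = -14, 5, the continuity of S' gives the tridiagonal system
  1·M_0 + 8·M_1 + 3·M_2 = 6(Δ_1 - Δ_0) = 114
Clamped end conditions give two more equations: 2h_0·M_0 + h_0·M_1 = 6(Δ_0 - S'(0)) = -84 and h_1·M_1 + 2h_1·M_2 = 6(S'(4) - Δ_1) = 6.
Forward elimination and back-substitution give M_0 = -219/4, M_1 = 51/2, M_2 = -47/4.
On [0, 1], S(x) = 8 + 0·x - 219/8·x² + 107/8·x³.
With x = 1/3: S(1/3) = 589/108.

5.4537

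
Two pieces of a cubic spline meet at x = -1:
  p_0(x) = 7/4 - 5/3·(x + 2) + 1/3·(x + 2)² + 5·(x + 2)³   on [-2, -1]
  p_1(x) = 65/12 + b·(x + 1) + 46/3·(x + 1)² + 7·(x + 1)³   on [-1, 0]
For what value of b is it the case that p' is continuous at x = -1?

14

p_0'(x) = -5/3 + 2/3·(x + 2) + 15·(x + 2)², so p_0'(-1) = 14. On the right, p_1'(-1) = b, so b = 14.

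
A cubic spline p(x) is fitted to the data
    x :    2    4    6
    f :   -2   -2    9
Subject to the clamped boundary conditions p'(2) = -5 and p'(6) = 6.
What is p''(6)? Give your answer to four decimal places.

Let m_i = p''(x_i). Step sizes h_i = 2, 2; slopes of the chords Δ_i = (y_(i+1) - y_i)/h_i = 0, 11/2.
  2·m_0 + 8·m_1 + 2·m_2 = 6(Δ_1 - Δ_0) = 33
Clamped end conditions give two more equations: 2h_0·m_0 + h_0·m_1 = 6(Δ_0 - p'(2)) = 30 and h_1·m_1 + 2h_1·m_2 = 6(p'(6) - Δ_1) = 3.
Solving: m_0 = 49/8, m_1 = 11/4, m_2 = -5/8.

-0.6250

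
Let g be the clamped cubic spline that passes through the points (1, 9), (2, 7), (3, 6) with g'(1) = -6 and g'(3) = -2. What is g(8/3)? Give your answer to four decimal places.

Let σ_i = g''(x_i). Step sizes h_i = 1, 1; slopes of the chords Δ_i = (y_(i+1) - y_i)/h_i = -2, -1.
  1·σ_0 + 4·σ_1 + 1·σ_2 = 6(Δ_1 - Δ_0) = 6
Clamped end conditions give two more equations: 2h_0·σ_0 + h_0·σ_1 = 6(Δ_0 - g'(1)) = 24 and h_1·σ_1 + 2h_1·σ_2 = 6(g'(3) - Δ_1) = -6.
Solving: σ_0 = 25/2, σ_1 = -1, σ_2 = -5/2.
On [2, 3], g(t) = 7 - 1/4·(t - 2) - 1/2·(t - 2)² - 1/4·(t - 2)³.
With (t - 2) = 2/3: g(8/3) = 353/54.

6.5370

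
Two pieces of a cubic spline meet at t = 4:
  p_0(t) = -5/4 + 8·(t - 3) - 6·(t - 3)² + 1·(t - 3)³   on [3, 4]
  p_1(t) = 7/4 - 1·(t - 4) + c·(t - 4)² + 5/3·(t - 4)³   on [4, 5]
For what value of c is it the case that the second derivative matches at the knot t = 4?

p_0''(t) = -12 + 6·(t - 3), so p_0''(4) = -6. On the right, p_1''(4) = 2c, so c = -3.

-3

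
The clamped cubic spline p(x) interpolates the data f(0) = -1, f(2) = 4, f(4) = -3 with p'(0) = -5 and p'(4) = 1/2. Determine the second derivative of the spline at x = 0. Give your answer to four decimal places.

With m_i denoting the second derivative at x_i, h_i = 2, 2, and Δ_i = (y_(i+1) − y_i)/h_i = 5/2, -7/2:
  2·m_0 + 8·m_1 + 2·m_2 = 6(Δ_1 - Δ_0) = -36
Clamped end conditions give two more equations: 2h_0·m_0 + h_0·m_1 = 6(Δ_0 - p'(0)) = 45 and h_1·m_1 + 2h_1·m_2 = 6(p'(4) - Δ_1) = 24.
Forward elimination and back-substitution give m_0 = 137/8, m_1 = -47/4, m_2 = 95/8.

17.1250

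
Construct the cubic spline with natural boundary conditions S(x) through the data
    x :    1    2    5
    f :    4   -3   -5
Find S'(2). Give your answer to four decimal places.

-5.4167

With M_i denoting the second derivative at x_i, h_i = 1, 3, and Δ_i = (y_(i+1) − y_i)/h_i = -7, -2/3:
  1·M_0 + 8·M_1 + 3·M_2 = 6(Δ_1 - Δ_0) = 38
Natural end conditions: M_0 = M_2 = 0.
Solving: M_0 = 0, M_1 = 19/4, M_2 = 0.
On [2, 5], S'(x) = b_1 + 2c_1·(x - 2) + 3d_1·(x - 2)² with b_1 = Δ_1 - h_1(2M_1 + M_2)/6 = -65/12, c_1 = M_1/2 = 19/8, d_1 = (M_2 - M_1)/(6h_1) = -19/72. So S'(2) = -65/12.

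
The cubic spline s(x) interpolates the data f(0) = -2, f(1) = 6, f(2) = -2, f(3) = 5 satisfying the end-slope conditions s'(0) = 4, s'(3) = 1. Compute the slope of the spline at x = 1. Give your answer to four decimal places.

With M_i denoting the second derivative at x_i, h_i = 1, 1, 1, and Δ_i = (y_(i+1) − y_i)/h_i = 8, -8, 7:
  1·M_0 + 4·M_1 + 1·M_2 = 6(Δ_1 - Δ_0) = -96
  1·M_1 + 4·M_2 + 1·M_3 = 6(Δ_2 - Δ_1) = 90
Clamped end conditions give two more equations: 2h_0·M_0 + h_0·M_1 = 6(Δ_0 - s'(0)) = 24 and h_2·M_2 + 2h_2·M_3 = 6(s'(3) - Δ_2) = -36.
Solving the tridiagonal system: M_0 = 168/5, M_1 = -216/5, M_2 = 216/5, M_3 = -198/5.
On [1, 2], s'(x) = b_1 + 2c_1·(x - 1) + 3d_1·(x - 1)² with b_1 = Δ_1 - h_1(2M_1 + M_2)/6 = -4/5, c_1 = M_1/2 = -108/5, d_1 = (M_2 - M_1)/(6h_1) = 72/5. So s'(1) = -4/5.

-0.8000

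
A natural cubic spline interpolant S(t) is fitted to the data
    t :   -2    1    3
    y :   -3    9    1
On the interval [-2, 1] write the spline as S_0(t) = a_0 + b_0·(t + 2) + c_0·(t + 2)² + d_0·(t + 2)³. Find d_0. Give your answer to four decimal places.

-0.2667

Let M_i = S''(x_i). Step sizes h_i = 3, 2; slopes of the chords Δ_i = (y_(i+1) - y_i)/h_i = 4, -4.
  3·M_0 + 10·M_1 + 2·M_2 = 6(Δ_1 - Δ_0) = -48
Natural end conditions: M_0 = M_2 = 0.
Solving: M_0 = 0, M_1 = -24/5, M_2 = 0.
On [-2, 1], with S_0(t) = a_0 + b_0·(t + 2) + c_0·(t + 2)² + d_0·(t + 2)³: c_0 = M_0/2 = 0, d_0 = (M_1 - M_0)/(6h_0) = -4/15, b_0 = Δ_0 - h_0(2M_0 + M_1)/6 = 32/5.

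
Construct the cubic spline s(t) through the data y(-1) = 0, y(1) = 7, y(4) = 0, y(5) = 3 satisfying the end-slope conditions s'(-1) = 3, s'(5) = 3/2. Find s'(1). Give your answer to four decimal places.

0.4744

With M_i denoting the second derivative at x_i, h_i = 2, 3, 1, and Δ_i = (y_(i+1) − y_i)/h_i = 7/2, -7/3, 3:
  2·M_0 + 10·M_1 + 3·M_2 = 6(Δ_1 - Δ_0) = -35
  3·M_1 + 8·M_2 + 1·M_3 = 6(Δ_2 - Δ_1) = 32
Clamped end conditions give two more equations: 2h_0·M_0 + h_0·M_1 = 6(Δ_0 - s'(-1)) = 3 and h_2·M_2 + 2h_2·M_3 = 6(s'(5) - Δ_2) = -9.
Hence M_0 = 157/39, M_1 = -511/78, M_2 = 292/39, M_3 = -643/78.
On [1, 4], s'(t) = b_1 + 2c_1·(t - 1) + 3d_1·(t - 1)² with b_1 = Δ_1 - h_1(2M_1 + M_2)/6 = 37/78, c_1 = M_1/2 = -511/156, d_1 = (M_2 - M_1)/(6h_1) = 365/468. So s'(1) = 37/78.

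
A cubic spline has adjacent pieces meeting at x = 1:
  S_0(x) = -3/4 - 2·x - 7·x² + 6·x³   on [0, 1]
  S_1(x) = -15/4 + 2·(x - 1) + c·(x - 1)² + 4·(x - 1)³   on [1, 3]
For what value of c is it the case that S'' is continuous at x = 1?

S_0''(x) = -14 + 36·x, so S_0''(1) = 22. On the right, S_1''(1) = 2c, so c = 11.

11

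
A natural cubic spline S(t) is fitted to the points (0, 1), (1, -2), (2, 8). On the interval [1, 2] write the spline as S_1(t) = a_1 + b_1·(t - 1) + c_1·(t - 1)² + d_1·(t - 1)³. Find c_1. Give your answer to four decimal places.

With M_i denoting the second derivative at x_i, h_i = 1, 1, and Δ_i = (y_(i+1) − y_i)/h_i = -3, 10:
  1·M_0 + 4·M_1 + 1·M_2 = 6(Δ_1 - Δ_0) = 78
Natural end conditions: M_0 = M_2 = 0.
Forward elimination and back-substitution give M_0 = 0, M_1 = 39/2, M_2 = 0.
On [1, 2], with S_1(t) = a_1 + b_1·(t - 1) + c_1·(t - 1)² + d_1·(t - 1)³: c_1 = M_1/2 = 39/4, d_1 = (M_2 - M_1)/(6h_1) = -13/4, b_1 = Δ_1 - h_1(2M_1 + M_2)/6 = 7/2.

9.7500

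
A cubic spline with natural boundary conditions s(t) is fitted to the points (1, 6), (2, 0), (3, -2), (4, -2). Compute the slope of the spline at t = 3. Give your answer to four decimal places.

Put σ_i = s'' at the i-th knot. Here h = (1, 1, 1) and Δ = (-6, -2, 0), so the interior equations h_(i-1)·σ_(i-1) + 2(h_(i-1)+h_i)·σ_i + h_i·σ_(i+1) = 6(Δ_i − Δ_(i-1)) read
  1·σ_0 + 4·σ_1 + 1·σ_2 = 6(Δ_1 - Δ_0) = 24
  1·σ_1 + 4·σ_2 + 1·σ_3 = 6(Δ_2 - Δ_1) = 12
Natural end conditions: σ_0 = σ_3 = 0.
Forward elimination and back-substitution give σ_0 = 0, σ_1 = 28/5, σ_2 = 8/5, σ_3 = 0.
On [3, 4], s'(t) = b_2 + 2c_2·(t - 3) + 3d_2·(t - 3)² with b_2 = Δ_2 - h_2(2σ_2 + σ_3)/6 = -8/15, c_2 = σ_2/2 = 4/5, d_2 = (σ_3 - σ_2)/(6h_2) = -4/15. So s'(3) = -8/15.

-0.5333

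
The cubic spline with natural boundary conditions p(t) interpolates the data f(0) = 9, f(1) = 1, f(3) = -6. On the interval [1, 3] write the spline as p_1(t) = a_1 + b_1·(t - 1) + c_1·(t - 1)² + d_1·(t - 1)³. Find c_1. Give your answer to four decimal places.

2.2500

With M_i denoting the second derivative at x_i, h_i = 1, 2, and Δ_i = (y_(i+1) − y_i)/h_i = -8, -7/2:
  1·M_0 + 6·M_1 + 2·M_2 = 6(Δ_1 - Δ_0) = 27
Natural end conditions: M_0 = M_2 = 0.
Solving the tridiagonal system: M_0 = 0, M_1 = 9/2, M_2 = 0.
On [1, 3], with p_1(t) = a_1 + b_1·(t - 1) + c_1·(t - 1)² + d_1·(t - 1)³: c_1 = M_1/2 = 9/4, d_1 = (M_2 - M_1)/(6h_1) = -3/8, b_1 = Δ_1 - h_1(2M_1 + M_2)/6 = -13/2.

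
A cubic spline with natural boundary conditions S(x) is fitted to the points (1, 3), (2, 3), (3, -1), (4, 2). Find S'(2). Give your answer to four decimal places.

-3.0667

Put M_i = S'' at the i-th knot. Here h = (1, 1, 1) and Δ = (0, -4, 3), so the interior equations h_(i-1)·M_(i-1) + 2(h_(i-1)+h_i)·M_i + h_i·M_(i+1) = 6(Δ_i − Δ_(i-1)) read
  1·M_0 + 4·M_1 + 1·M_2 = 6(Δ_1 - Δ_0) = -24
  1·M_1 + 4·M_2 + 1·M_3 = 6(Δ_2 - Δ_1) = 42
Natural end conditions: M_0 = M_3 = 0.
Forward elimination and back-substitution give M_0 = 0, M_1 = -46/5, M_2 = 64/5, M_3 = 0.
On [2, 3], S'(x) = b_1 + 2c_1·(x - 2) + 3d_1·(x - 2)² with b_1 = Δ_1 - h_1(2M_1 + M_2)/6 = -46/15, c_1 = M_1/2 = -23/5, d_1 = (M_2 - M_1)/(6h_1) = 11/3. So S'(2) = -46/15.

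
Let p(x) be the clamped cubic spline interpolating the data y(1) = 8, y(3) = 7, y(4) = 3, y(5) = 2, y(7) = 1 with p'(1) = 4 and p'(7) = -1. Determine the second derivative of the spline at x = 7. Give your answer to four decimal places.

Write M_i for p''(x_i). With h_i = 2, 1, 1, 2 and divided differences Δ_i = -1/2, -4, -1, -1/2, the continuity of p' gives the tridiagonal system
  2·M_0 + 6·M_1 + 1·M_2 = 6(Δ_1 - Δ_0) = -21
  1·M_1 + 4·M_2 + 1·M_3 = 6(Δ_2 - Δ_1) = 18
  1·M_2 + 6·M_3 + 2·M_4 = 6(Δ_3 - Δ_2) = 3
Clamped end conditions give two more equations: 2h_0·M_0 + h_0·M_1 = 6(Δ_0 - p'(1)) = -27 and h_3·M_3 + 2h_3·M_4 = 6(p'(7) - Δ_3) = -3.
Hence M_0 = -329/60, M_1 = -38/15, M_2 = 31/6, M_3 = -2/15, M_4 = -41/60.

-0.6833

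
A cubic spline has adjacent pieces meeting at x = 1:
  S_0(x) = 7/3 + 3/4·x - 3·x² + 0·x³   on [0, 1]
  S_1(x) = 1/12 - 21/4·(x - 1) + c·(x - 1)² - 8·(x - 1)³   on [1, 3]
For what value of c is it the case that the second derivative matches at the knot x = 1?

-3

S_0''(x) = -6 + 0·x, so S_0''(1) = -6. On the right, S_1''(1) = 2c, so c = -3.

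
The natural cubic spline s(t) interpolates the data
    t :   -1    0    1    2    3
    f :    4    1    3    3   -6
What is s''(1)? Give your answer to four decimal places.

With m_i denoting the second derivative at x_i, h_i = 1, 1, 1, 1, and Δ_i = (y_(i+1) − y_i)/h_i = -3, 2, 0, -9:
  1·m_0 + 4·m_1 + 1·m_2 = 6(Δ_1 - Δ_0) = 30
  1·m_1 + 4·m_2 + 1·m_3 = 6(Δ_2 - Δ_1) = -12
  1·m_2 + 4·m_3 + 1·m_4 = 6(Δ_3 - Δ_2) = -54
Natural end conditions: m_0 = m_4 = 0.
Solving the tridiagonal system: m_0 = 0, m_1 = 111/14, m_2 = -12/7, m_3 = -183/14, m_4 = 0.

-1.7143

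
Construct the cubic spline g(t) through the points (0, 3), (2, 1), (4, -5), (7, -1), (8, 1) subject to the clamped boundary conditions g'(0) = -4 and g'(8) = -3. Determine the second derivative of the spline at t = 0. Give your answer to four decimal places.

Put M_i = g'' at the i-th knot. Here h = (2, 2, 3, 1) and Δ = (-1, -3, 4/3, 2), so the interior equations h_(i-1)·M_(i-1) + 2(h_(i-1)+h_i)·M_i + h_i·M_(i+1) = 6(Δ_i − Δ_(i-1)) read
  2·M_0 + 8·M_1 + 2·M_2 = 6(Δ_1 - Δ_0) = -12
  2·M_1 + 10·M_2 + 3·M_3 = 6(Δ_2 - Δ_1) = 26
  3·M_2 + 8·M_3 + 1·M_4 = 6(Δ_3 - Δ_2) = 4
Clamped end conditions give two more equations: 2h_0·M_0 + h_0·M_1 = 6(Δ_0 - g'(0)) = 18 and h_3·M_3 + 2h_3·M_4 = 6(g'(8) - Δ_3) = -30.
Solving: M_0 = 925/144, M_1 = -277/72, M_2 = 427/144, M_3 = 97/72, M_4 = -2257/144.

6.4236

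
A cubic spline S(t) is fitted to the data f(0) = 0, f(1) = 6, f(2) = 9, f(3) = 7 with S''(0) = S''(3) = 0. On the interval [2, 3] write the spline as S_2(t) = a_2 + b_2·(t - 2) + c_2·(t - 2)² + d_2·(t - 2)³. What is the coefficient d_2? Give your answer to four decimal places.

Write M_i for S''(x_i). With h_i = 1, 1, 1 and divided differences Δ_i = 6, 3, -2, the continuity of S' gives the tridiagonal system
  1·M_0 + 4·M_1 + 1·M_2 = 6(Δ_1 - Δ_0) = -18
  1·M_1 + 4·M_2 + 1·M_3 = 6(Δ_2 - Δ_1) = -30
Natural end conditions: M_0 = M_3 = 0.
Solving the tridiagonal system: M_0 = 0, M_1 = -14/5, M_2 = -34/5, M_3 = 0.
On [2, 3], with S_2(t) = a_2 + b_2·(t - 2) + c_2·(t - 2)² + d_2·(t - 2)³: c_2 = M_2/2 = -17/5, d_2 = (M_3 - M_2)/(6h_2) = 17/15, b_2 = Δ_2 - h_2(2M_2 + M_3)/6 = 4/15.

1.1333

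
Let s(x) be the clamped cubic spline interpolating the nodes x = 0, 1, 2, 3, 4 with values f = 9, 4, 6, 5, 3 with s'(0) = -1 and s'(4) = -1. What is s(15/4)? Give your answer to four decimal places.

With σ_i denoting the second derivative at x_i, h_i = 1, 1, 1, 1, and Δ_i = (y_(i+1) − y_i)/h_i = -5, 2, -1, -2:
  1·σ_0 + 4·σ_1 + 1·σ_2 = 6(Δ_1 - Δ_0) = 42
  1·σ_1 + 4·σ_2 + 1·σ_3 = 6(Δ_2 - Δ_1) = -18
  1·σ_2 + 4·σ_3 + 1·σ_4 = 6(Δ_3 - Δ_2) = -6
Clamped end conditions give two more equations: 2h_0·σ_0 + h_0·σ_1 = 6(Δ_0 - s'(0)) = -24 and h_3·σ_3 + 2h_3·σ_4 = 6(s'(4) - Δ_3) = 6.
Solving: σ_0 = -21, σ_1 = 18, σ_2 = -9, σ_3 = 0, σ_4 = 3.
On [3, 4], s(x) = 5 - 5/2·(x - 3) + 0·(x - 3)² + 1/2·(x - 3)³.
With (x - 3) = 3/4: s(15/4) = 427/128.

3.3359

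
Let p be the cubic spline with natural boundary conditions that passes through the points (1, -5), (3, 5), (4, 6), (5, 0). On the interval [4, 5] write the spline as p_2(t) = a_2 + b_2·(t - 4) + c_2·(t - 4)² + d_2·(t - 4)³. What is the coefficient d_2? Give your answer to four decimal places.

Let M_i = p''(x_i). Step sizes h_i = 2, 1, 1; slopes of the chords Δ_i = (y_(i+1) - y_i)/h_i = 5, 1, -6.
  2·M_0 + 6·M_1 + 1·M_2 = 6(Δ_1 - Δ_0) = -24
  1·M_1 + 4·M_2 + 1·M_3 = 6(Δ_2 - Δ_1) = -42
Natural end conditions: M_0 = M_3 = 0.
Hence M_0 = 0, M_1 = -54/23, M_2 = -228/23, M_3 = 0.
On [4, 5], with p_2(t) = a_2 + b_2·(t - 4) + c_2·(t - 4)² + d_2·(t - 4)³: c_2 = M_2/2 = -114/23, d_2 = (M_3 - M_2)/(6h_2) = 38/23, b_2 = Δ_2 - h_2(2M_2 + M_3)/6 = -62/23.

1.6522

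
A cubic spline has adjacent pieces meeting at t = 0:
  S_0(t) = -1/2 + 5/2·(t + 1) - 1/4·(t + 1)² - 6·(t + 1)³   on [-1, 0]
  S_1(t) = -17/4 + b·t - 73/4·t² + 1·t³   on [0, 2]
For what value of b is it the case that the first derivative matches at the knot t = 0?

S_0'(t) = 5/2 - 1/2·(t + 1) - 18·(t + 1)², so S_0'(0) = -16. On the right, S_1'(0) = b, so b = -16.

-16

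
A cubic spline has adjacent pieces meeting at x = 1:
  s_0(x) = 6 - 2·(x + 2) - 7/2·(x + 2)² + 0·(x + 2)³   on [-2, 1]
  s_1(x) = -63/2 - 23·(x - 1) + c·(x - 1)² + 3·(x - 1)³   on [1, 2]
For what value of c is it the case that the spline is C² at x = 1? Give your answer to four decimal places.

s_0''(x) = -7 + 0·(x + 2), so s_0''(1) = -7. On the right, s_1''(1) = 2c, so c = -7/2.

-3.5000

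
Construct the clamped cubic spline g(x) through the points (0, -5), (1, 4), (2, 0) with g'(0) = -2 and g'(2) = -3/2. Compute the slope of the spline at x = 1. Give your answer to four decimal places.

Put M_i = g'' at the i-th knot. Here h = (1, 1) and Δ = (9, -4), so the interior equations h_(i-1)·M_(i-1) + 2(h_(i-1)+h_i)·M_i + h_i·M_(i+1) = 6(Δ_i − Δ_(i-1)) read
  1·M_0 + 4·M_1 + 1·M_2 = 6(Δ_1 - Δ_0) = -78
Clamped end conditions give two more equations: 2h_0·M_0 + h_0·M_1 = 6(Δ_0 - g'(0)) = 66 and h_1·M_1 + 2h_1·M_2 = 6(g'(2) - Δ_1) = 15.
Hence M_0 = 211/4, M_1 = -79/2, M_2 = 109/4.
On [1, 2], g'(x) = b_1 + 2c_1·(x - 1) + 3d_1·(x - 1)² with b_1 = Δ_1 - h_1(2M_1 + M_2)/6 = 37/8, c_1 = M_1/2 = -79/4, d_1 = (M_2 - M_1)/(6h_1) = 89/8. So g'(1) = 37/8.

4.6250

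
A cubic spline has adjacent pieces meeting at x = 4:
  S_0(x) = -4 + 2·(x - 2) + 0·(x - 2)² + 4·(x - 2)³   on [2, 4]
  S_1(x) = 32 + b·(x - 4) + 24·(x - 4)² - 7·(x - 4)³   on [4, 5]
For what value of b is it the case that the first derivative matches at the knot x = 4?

S_0'(x) = 2 + 0·(x - 2) + 12·(x - 2)², so S_0'(4) = 50. On the right, S_1'(4) = b, so b = 50.

50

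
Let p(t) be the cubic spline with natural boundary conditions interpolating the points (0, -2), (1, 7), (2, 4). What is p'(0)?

With M_i denoting the second derivative at x_i, h_i = 1, 1, and Δ_i = (y_(i+1) − y_i)/h_i = 9, -3:
  1·M_0 + 4·M_1 + 1·M_2 = 6(Δ_1 - Δ_0) = -72
Natural end conditions: M_0 = M_2 = 0.
Forward elimination and back-substitution give M_0 = 0, M_1 = -18, M_2 = 0.
On [0, 1], p'(t) = b_0 + 2c_0·t + 3d_0·t² with b_0 = Δ_0 - h_0(2M_0 + M_1)/6 = 12, c_0 = M_0/2 = 0, d_0 = (M_1 - M_0)/(6h_0) = -3. So p'(0) = 12.

12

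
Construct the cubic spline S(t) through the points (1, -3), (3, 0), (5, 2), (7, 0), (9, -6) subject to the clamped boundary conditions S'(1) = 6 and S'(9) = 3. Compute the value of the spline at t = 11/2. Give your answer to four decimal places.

Let σ_i = S''(x_i). Step sizes h_i = 2, 2, 2, 2; slopes of the chords Δ_i = (y_(i+1) - y_i)/h_i = 3/2, 1, -1, -3.
  2·σ_0 + 8·σ_1 + 2·σ_2 = 6(Δ_1 - Δ_0) = -3
  2·σ_1 + 8·σ_2 + 2·σ_3 = 6(Δ_2 - Δ_1) = -12
  2·σ_2 + 8·σ_3 + 2·σ_4 = 6(Δ_3 - Δ_2) = -12
Clamped end conditions give two more equations: 2h_0·σ_0 + h_0·σ_1 = 6(Δ_0 - S'(1)) = -27 and h_3·σ_3 + 2h_3·σ_4 = 6(S'(9) - Δ_3) = 36.
Forward elimination and back-substitution give σ_0 = -855/112, σ_1 = 99/56, σ_2 = -15/16, σ_3 = -225/56, σ_4 = 1233/112.
On [5, 7], S(t) = 2 + 27/28·(t - 5) - 15/32·(t - 5)² - 115/448·(t - 5)³.
With (t - 5) = 1/2: S(11/2) = 8361/3584.

2.3329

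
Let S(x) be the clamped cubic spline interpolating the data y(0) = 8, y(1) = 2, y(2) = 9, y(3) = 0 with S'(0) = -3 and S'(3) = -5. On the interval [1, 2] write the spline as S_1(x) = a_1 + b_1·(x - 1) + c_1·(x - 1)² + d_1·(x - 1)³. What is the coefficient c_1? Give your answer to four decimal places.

Let M_i = S''(x_i). Step sizes h_i = 1, 1, 1; slopes of the chords Δ_i = (y_(i+1) - y_i)/h_i = -6, 7, -9.
  1·M_0 + 4·M_1 + 1·M_2 = 6(Δ_1 - Δ_0) = 78
  1·M_1 + 4·M_2 + 1·M_3 = 6(Δ_2 - Δ_1) = -96
Clamped end conditions give two more equations: 2h_0·M_0 + h_0·M_1 = 6(Δ_0 - S'(0)) = -18 and h_2·M_2 + 2h_2·M_3 = 6(S'(3) - Δ_2) = 24.
Solving the tridiagonal system: M_0 = -82/3, M_1 = 110/3, M_2 = -124/3, M_3 = 98/3.
On [1, 2], with S_1(x) = a_1 + b_1·(x - 1) + c_1·(x - 1)² + d_1·(x - 1)³: c_1 = M_1/2 = 55/3, d_1 = (M_2 - M_1)/(6h_1) = -13, b_1 = Δ_1 - h_1(2M_1 + M_2)/6 = 5/3.

18.3333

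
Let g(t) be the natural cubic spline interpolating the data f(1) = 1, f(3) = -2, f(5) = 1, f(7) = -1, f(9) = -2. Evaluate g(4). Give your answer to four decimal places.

Let M_i = g''(x_i). Step sizes h_i = 2, 2, 2, 2; slopes of the chords Δ_i = (y_(i+1) - y_i)/h_i = -3/2, 3/2, -1, -1/2.
  2·M_0 + 8·M_1 + 2·M_2 = 6(Δ_1 - Δ_0) = 18
  2·M_1 + 8·M_2 + 2·M_3 = 6(Δ_2 - Δ_1) = -15
  2·M_2 + 8·M_3 + 2·M_4 = 6(Δ_3 - Δ_2) = 3
Natural end conditions: M_0 = M_4 = 0.
Solving the tridiagonal system: M_0 = 0, M_1 = 333/112, M_2 = -81/28, M_3 = 123/112, M_4 = 0.
On [3, 5], g(t) = -2 + 27/56·(t - 3) + 333/224·(t - 3)² - 219/448·(t - 3)³.
With (t - 3) = 1: g(4) = -233/448.

-0.5201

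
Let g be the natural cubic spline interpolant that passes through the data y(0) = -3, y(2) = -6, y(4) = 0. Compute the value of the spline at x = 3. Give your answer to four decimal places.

Write M_i for g''(x_i). With h_i = 2, 2 and divided differences Δ_i = -3/2, 3, the continuity of g' gives the tridiagonal system
  2·M_0 + 8·M_1 + 2·M_2 = 6(Δ_1 - Δ_0) = 27
Natural end conditions: M_0 = M_2 = 0.
Solving: M_0 = 0, M_1 = 27/8, M_2 = 0.
On [2, 4], g(x) = -6 + 3/4·(x - 2) + 27/16·(x - 2)² - 9/32·(x - 2)³.
With (x - 2) = 1: g(3) = -123/32.

-3.8438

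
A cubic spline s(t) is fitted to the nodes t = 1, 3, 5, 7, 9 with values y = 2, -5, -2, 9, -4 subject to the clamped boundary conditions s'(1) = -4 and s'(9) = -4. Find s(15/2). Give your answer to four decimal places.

Write m_i for s''(x_i). With h_i = 2, 2, 2, 2 and divided differences Δ_i = -7/2, 3/2, 11/2, -13/2, the continuity of s' gives the tridiagonal system
  2·m_0 + 8·m_1 + 2·m_2 = 6(Δ_1 - Δ_0) = 30
  2·m_1 + 8·m_2 + 2·m_3 = 6(Δ_2 - Δ_1) = 24
  2·m_2 + 8·m_3 + 2·m_4 = 6(Δ_3 - Δ_2) = -72
Clamped end conditions give two more equations: 2h_0·m_0 + h_0·m_1 = 6(Δ_0 - s'(1)) = 3 and h_3·m_3 + 2h_3·m_4 = 6(s'(9) - Δ_3) = 15.
Solving: m_0 = -27/56, m_1 = 69/28, m_2 = 45/8, m_3 = -363/28, m_4 = 573/56.
On [7, 9], s(t) = 9 - 71/56·(t - 7) - 363/56·(t - 7)² + 433/224·(t - 7)³.
With (t - 7) = 1/2: s(15/2) = 12521/1792.

6.9872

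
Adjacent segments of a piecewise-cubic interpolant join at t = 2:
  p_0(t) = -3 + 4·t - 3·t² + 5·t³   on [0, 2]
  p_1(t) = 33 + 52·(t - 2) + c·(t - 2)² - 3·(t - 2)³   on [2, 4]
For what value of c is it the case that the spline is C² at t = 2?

p_0''(t) = -6 + 30·t, so p_0''(2) = 54. On the right, p_1''(2) = 2c, so c = 27.

27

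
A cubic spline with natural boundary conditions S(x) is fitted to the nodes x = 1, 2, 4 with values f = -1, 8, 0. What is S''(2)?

Let M_i = S''(x_i). Step sizes h_i = 1, 2; slopes of the chords Δ_i = (y_(i+1) - y_i)/h_i = 9, -4.
  1·M_0 + 6·M_1 + 2·M_2 = 6(Δ_1 - Δ_0) = -78
Natural end conditions: M_0 = M_2 = 0.
Forward elimination and back-substitution give M_0 = 0, M_1 = -13, M_2 = 0.

-13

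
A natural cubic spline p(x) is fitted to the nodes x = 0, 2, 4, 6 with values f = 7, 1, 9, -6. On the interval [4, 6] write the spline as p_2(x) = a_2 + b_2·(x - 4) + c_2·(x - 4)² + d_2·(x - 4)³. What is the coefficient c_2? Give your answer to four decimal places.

-5.3000

With M_i denoting the second derivative at x_i, h_i = 2, 2, 2, and Δ_i = (y_(i+1) − y_i)/h_i = -3, 4, -15/2:
  2·M_0 + 8·M_1 + 2·M_2 = 6(Δ_1 - Δ_0) = 42
  2·M_1 + 8·M_2 + 2·M_3 = 6(Δ_2 - Δ_1) = -69
Natural end conditions: M_0 = M_3 = 0.
Forward elimination and back-substitution give M_0 = 0, M_1 = 79/10, M_2 = -53/5, M_3 = 0.
On [4, 6], with p_2(x) = a_2 + b_2·(x - 4) + c_2·(x - 4)² + d_2·(x - 4)³: c_2 = M_2/2 = -53/10, d_2 = (M_3 - M_2)/(6h_2) = 53/60, b_2 = Δ_2 - h_2(2M_2 + M_3)/6 = -13/30.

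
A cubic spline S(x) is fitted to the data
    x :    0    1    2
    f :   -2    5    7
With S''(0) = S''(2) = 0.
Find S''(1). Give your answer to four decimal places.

Put M_i = S'' at the i-th knot. Here h = (1, 1) and Δ = (7, 2), so the interior equations h_(i-1)·M_(i-1) + 2(h_(i-1)+h_i)·M_i + h_i·M_(i+1) = 6(Δ_i − Δ_(i-1)) read
  1·M_0 + 4·M_1 + 1·M_2 = 6(Δ_1 - Δ_0) = -30
Natural end conditions: M_0 = M_2 = 0.
Solving: M_0 = 0, M_1 = -15/2, M_2 = 0.

-7.5000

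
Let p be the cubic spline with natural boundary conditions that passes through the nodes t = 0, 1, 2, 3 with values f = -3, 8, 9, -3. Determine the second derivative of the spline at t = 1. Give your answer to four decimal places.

With M_i denoting the second derivative at x_i, h_i = 1, 1, 1, and Δ_i = (y_(i+1) − y_i)/h_i = 11, 1, -12:
  1·M_0 + 4·M_1 + 1·M_2 = 6(Δ_1 - Δ_0) = -60
  1·M_1 + 4·M_2 + 1·M_3 = 6(Δ_2 - Δ_1) = -78
Natural end conditions: M_0 = M_3 = 0.
Hence M_0 = 0, M_1 = -54/5, M_2 = -84/5, M_3 = 0.

-10.8000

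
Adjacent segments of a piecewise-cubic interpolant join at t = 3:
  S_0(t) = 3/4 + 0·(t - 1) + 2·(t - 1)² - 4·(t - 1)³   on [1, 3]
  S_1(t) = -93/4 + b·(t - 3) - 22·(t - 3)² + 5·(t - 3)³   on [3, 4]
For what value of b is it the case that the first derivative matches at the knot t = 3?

S_0'(t) = 0 + 4·(t - 1) - 12·(t - 1)², so S_0'(3) = -40. On the right, S_1'(3) = b, so b = -40.

-40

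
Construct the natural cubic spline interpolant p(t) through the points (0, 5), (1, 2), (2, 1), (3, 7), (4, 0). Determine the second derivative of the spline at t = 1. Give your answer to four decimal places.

Put M_i = p'' at the i-th knot. Here h = (1, 1, 1, 1) and Δ = (-3, -1, 6, -7), so the interior equations h_(i-1)·M_(i-1) + 2(h_(i-1)+h_i)·M_i + h_i·M_(i+1) = 6(Δ_i − Δ_(i-1)) read
  1·M_0 + 4·M_1 + 1·M_2 = 6(Δ_1 - Δ_0) = 12
  1·M_1 + 4·M_2 + 1·M_3 = 6(Δ_2 - Δ_1) = 42
  1·M_2 + 4·M_3 + 1·M_4 = 6(Δ_3 - Δ_2) = -78
Natural end conditions: M_0 = M_4 = 0.
Forward elimination and back-substitution give M_0 = 0, M_1 = -33/28, M_2 = 117/7, M_3 = -663/28, M_4 = 0.

-1.1786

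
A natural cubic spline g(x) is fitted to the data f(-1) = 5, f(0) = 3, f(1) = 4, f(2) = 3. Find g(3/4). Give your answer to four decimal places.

3.7719

With M_i denoting the second derivative at x_i, h_i = 1, 1, 1, and Δ_i = (y_(i+1) − y_i)/h_i = -2, 1, -1:
  1·M_0 + 4·M_1 + 1·M_2 = 6(Δ_1 - Δ_0) = 18
  1·M_1 + 4·M_2 + 1·M_3 = 6(Δ_2 - Δ_1) = -12
Natural end conditions: M_0 = M_3 = 0.
Solving: M_0 = 0, M_1 = 28/5, M_2 = -22/5, M_3 = 0.
On [0, 1], g(x) = 3 - 2/15·x + 14/5·x² - 5/3·x³.
With x = 3/4: g(3/4) = 1207/320.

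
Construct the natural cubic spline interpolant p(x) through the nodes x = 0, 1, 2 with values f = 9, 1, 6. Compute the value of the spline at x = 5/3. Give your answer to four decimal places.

Put σ_i = p'' at the i-th knot. Here h = (1, 1) and Δ = (-8, 5), so the interior equations h_(i-1)·σ_(i-1) + 2(h_(i-1)+h_i)·σ_i + h_i·σ_(i+1) = 6(Δ_i − Δ_(i-1)) read
  1·σ_0 + 4·σ_1 + 1·σ_2 = 6(Δ_1 - Δ_0) = 78
Natural end conditions: σ_0 = σ_2 = 0.
Solving: σ_0 = 0, σ_1 = 39/2, σ_2 = 0.
On [1, 2], p(x) = 1 - 3/2·(x - 1) + 39/4·(x - 1)² - 13/4·(x - 1)³.
With (x - 1) = 2/3: p(5/3) = 91/27.

3.3704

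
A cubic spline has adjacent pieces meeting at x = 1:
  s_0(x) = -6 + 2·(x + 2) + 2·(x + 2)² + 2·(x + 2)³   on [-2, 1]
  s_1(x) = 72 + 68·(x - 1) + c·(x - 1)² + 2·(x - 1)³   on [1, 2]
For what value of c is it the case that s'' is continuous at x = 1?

20

s_0''(x) = 4 + 12·(x + 2), so s_0''(1) = 40. On the right, s_1''(1) = 2c, so c = 20.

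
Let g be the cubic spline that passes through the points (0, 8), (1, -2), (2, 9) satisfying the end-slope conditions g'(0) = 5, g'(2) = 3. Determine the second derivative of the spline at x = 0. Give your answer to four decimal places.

-77.5000

With M_i denoting the second derivative at x_i, h_i = 1, 1, and Δ_i = (y_(i+1) − y_i)/h_i = -10, 11:
  1·M_0 + 4·M_1 + 1·M_2 = 6(Δ_1 - Δ_0) = 126
Clamped end conditions give two more equations: 2h_0·M_0 + h_0·M_1 = 6(Δ_0 - g'(0)) = -90 and h_1·M_1 + 2h_1·M_2 = 6(g'(2) - Δ_1) = -48.
Forward elimination and back-substitution give M_0 = -155/2, M_1 = 65, M_2 = -113/2.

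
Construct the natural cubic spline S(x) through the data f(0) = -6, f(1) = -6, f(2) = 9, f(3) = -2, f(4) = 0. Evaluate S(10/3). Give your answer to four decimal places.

-3.4101

Write M_i for S''(x_i). With h_i = 1, 1, 1, 1 and divided differences Δ_i = 0, 15, -11, 2, the continuity of S' gives the tridiagonal system
  1·M_0 + 4·M_1 + 1·M_2 = 6(Δ_1 - Δ_0) = 90
  1·M_1 + 4·M_2 + 1·M_3 = 6(Δ_2 - Δ_1) = -156
  1·M_2 + 4·M_3 + 1·M_4 = 6(Δ_3 - Δ_2) = 78
Natural end conditions: M_0 = M_4 = 0.
Solving: M_0 = 0, M_1 = 513/14, M_2 = -396/7, M_3 = 471/14, M_4 = 0.
On [3, 4], S(x) = -2 - 129/14·(x - 3) + 471/28·(x - 3)² - 157/28·(x - 3)³.
With (x - 3) = 1/3: S(10/3) = -1289/378.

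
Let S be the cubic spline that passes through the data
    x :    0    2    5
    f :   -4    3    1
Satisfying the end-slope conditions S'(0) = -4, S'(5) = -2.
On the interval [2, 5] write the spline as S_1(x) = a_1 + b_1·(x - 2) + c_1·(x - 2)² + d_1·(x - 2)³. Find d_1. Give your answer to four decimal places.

Let σ_i = S''(x_i). Step sizes h_i = 2, 3; slopes of the chords Δ_i = (y_(i+1) - y_i)/h_i = 7/2, -2/3.
  2·σ_0 + 10·σ_1 + 3·σ_2 = 6(Δ_1 - Δ_0) = -25
Clamped end conditions give two more equations: 2h_0·σ_0 + h_0·σ_1 = 6(Δ_0 - S'(0)) = 45 and h_1·σ_1 + 2h_1·σ_2 = 6(S'(5) - Δ_1) = -8.
Hence σ_0 = 283/20, σ_1 = -29/5, σ_2 = 47/30.
On [2, 5], with S_1(x) = a_1 + b_1·(x - 2) + c_1·(x - 2)² + d_1·(x - 2)³: c_1 = σ_1/2 = -29/10, d_1 = (σ_2 - σ_1)/(6h_1) = 221/540, b_1 = Δ_1 - h_1(2σ_1 + σ_2)/6 = 87/20.

0.4093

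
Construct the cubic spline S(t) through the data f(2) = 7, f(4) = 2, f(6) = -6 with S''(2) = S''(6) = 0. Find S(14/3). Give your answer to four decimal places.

-0.3889

Write m_i for S''(x_i). With h_i = 2, 2 and divided differences Δ_i = -5/2, -4, the continuity of S' gives the tridiagonal system
  2·m_0 + 8·m_1 + 2·m_2 = 6(Δ_1 - Δ_0) = -9
Natural end conditions: m_0 = m_2 = 0.
Hence m_0 = 0, m_1 = -9/8, m_2 = 0.
On [4, 6], S(t) = 2 - 13/4·(t - 4) - 9/16·(t - 4)² + 3/32·(t - 4)³.
With (t - 4) = 2/3: S(14/3) = -7/18.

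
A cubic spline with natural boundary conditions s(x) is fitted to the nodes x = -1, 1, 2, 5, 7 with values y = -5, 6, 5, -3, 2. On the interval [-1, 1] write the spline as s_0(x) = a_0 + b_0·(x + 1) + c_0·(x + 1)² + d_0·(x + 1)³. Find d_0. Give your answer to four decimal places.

-0.5160

Put σ_i = s'' at the i-th knot. Here h = (2, 1, 3, 2) and Δ = (11/2, -1, -8/3, 5/2), so the interior equations h_(i-1)·σ_(i-1) + 2(h_(i-1)+h_i)·σ_i + h_i·σ_(i+1) = 6(Δ_i − Δ_(i-1)) read
  2·σ_0 + 6·σ_1 + 1·σ_2 = 6(Δ_1 - Δ_0) = -39
  1·σ_1 + 8·σ_2 + 3·σ_3 = 6(Δ_2 - Δ_1) = -10
  3·σ_2 + 10·σ_3 + 2·σ_4 = 6(Δ_3 - Δ_2) = 31
Natural end conditions: σ_0 = σ_4 = 0.
Solving the tridiagonal system: σ_0 = 0, σ_1 = -161/26, σ_2 = -24/13, σ_3 = 95/26, σ_4 = 0.
On [-1, 1], with s_0(x) = a_0 + b_0·(x + 1) + c_0·(x + 1)² + d_0·(x + 1)³: c_0 = σ_0/2 = 0, d_0 = (σ_1 - σ_0)/(6h_0) = -161/312, b_0 = Δ_0 - h_0(2σ_0 + σ_1)/6 = 295/39.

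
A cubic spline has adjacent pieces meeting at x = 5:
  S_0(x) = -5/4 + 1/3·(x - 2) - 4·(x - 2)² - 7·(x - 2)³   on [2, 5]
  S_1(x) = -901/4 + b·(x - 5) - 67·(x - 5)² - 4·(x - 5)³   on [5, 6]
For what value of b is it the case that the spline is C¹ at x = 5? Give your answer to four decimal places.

S_0'(x) = 1/3 - 8·(x - 2) - 21·(x - 2)², so S_0'(5) = -638/3. On the right, S_1'(5) = b, so b = -638/3.

-212.6667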